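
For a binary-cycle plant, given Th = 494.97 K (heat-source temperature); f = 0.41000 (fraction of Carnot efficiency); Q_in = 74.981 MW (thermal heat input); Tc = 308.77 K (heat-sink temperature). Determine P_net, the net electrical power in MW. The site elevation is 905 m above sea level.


Step 1: eta = (1 - Tc/Th)*f = (1 - 308.77/494.97)*0.41 = 0.1542356
Step 2: P_net = eta * Q_in = 0.1542356 * 74.981 = 11.565 MW
P_net = 11.565 MW


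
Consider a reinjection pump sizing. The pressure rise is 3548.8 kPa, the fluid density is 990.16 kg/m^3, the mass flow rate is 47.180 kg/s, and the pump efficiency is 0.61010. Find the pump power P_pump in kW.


P_pump = mdot * dP / (rho * eta)
P_pump = 47.180 * 3548.8 / (990.16 * 0.61010)
P_pump = 277.16 kW


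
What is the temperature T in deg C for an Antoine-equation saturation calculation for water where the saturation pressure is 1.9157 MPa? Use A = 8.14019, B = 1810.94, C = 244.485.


T = B / (A - log10(P_sat * 760 / 0.101325)) - C
T = 1810.94 / (8.14019 - log10(1.9157 * 760 / 0.101325)) - 244.485
T = 210.21 deg C


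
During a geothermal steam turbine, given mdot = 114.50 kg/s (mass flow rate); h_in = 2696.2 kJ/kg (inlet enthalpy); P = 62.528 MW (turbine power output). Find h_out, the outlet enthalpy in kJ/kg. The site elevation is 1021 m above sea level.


h_out = h_in - P * 1000 / mdot
h_out = 2696.2 - 62.528 * 1000 / 114.50
h_out = 2150.1 kJ/kg


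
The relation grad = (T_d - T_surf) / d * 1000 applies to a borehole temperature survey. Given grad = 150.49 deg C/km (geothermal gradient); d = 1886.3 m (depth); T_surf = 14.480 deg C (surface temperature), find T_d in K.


T_d = T_surf + grad * d / 1000
T_d = 14.480 + 150.49 * 1886.3 / 1000
T_d = 298.3493 deg C
Convert to K: 298.3493 + 273.15 = 571.50 K
T_d = 571.50 K


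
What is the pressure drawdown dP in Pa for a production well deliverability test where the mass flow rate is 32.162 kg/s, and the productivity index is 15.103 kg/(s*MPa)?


dP = mdot * 1000 / PI
dP = 32.162 * 1000 / 15.103
dP = 2129.511 kPa
Convert: 2129.511 kPa * 1000.0 = 2.1295e+06 Pa
dP = 2.1295e+06 Pa


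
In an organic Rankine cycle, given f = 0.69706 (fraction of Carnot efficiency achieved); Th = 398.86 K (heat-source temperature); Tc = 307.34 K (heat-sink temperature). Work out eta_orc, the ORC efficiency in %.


eta_orc = (1 - Tc/Th) * f * 100
eta_orc = (1 - 307.34/398.86) * 0.69706 * 100
eta_orc = 15.994 %


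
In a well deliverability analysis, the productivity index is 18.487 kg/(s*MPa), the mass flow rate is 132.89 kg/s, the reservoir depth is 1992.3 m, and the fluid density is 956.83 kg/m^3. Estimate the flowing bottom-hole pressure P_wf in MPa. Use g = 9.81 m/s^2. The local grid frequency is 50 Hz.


Step 1: P_i = rho*g*h/1e6 = 956.83*9.81*1992.3/1e6 = 18.70073 MPa
Step 2: P_wf = P_i - mdot/PI = 18.70073 - 132.89/18.487 = 11.512 MPa
P_wf = 11.512 MPa


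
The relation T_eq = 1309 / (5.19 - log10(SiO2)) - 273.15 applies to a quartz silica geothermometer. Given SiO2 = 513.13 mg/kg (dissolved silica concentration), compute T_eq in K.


T_eq = 1309 / (5.19 - log10(SiO2)) - 273.15
T_eq = 1309 / (5.19 - log10(513.13)) - 273.15
T_eq = 254.7210 deg C
Convert to K: 254.7210 + 273.15 = 527.87 K
T_eq = 527.87 K


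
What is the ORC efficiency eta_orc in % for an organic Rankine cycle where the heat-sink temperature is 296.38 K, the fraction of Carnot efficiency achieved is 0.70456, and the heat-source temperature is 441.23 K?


eta_orc = (1 - Tc/Th) * f * 100
eta_orc = (1 - 296.38/441.23) * 0.70456 * 100
eta_orc = 23.130 %


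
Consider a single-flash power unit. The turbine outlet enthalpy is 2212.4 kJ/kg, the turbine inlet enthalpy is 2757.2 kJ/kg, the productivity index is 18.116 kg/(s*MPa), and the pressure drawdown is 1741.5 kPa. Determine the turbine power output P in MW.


Step 1: mdot = PI * dP / 1000 = 18.116 * 1741.5 / 1000 = 31.54901 kg/s
Step 2: P = mdot*(h_in - h_out)/1000 = 31.54901*(2757.2 - 2212.4)/1000 = 17.188 MW
P = 17.188 MW


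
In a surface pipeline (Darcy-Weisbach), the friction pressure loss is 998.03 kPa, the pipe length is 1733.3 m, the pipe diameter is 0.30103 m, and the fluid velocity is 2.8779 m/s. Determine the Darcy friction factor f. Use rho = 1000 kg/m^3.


f = dP*1000 / ((L/D)*(rho*vel^2/2))
f = 998.03*1000 / ((1733.3/0.30103)*(1000*2.8779^2/2))
f = 0.041856


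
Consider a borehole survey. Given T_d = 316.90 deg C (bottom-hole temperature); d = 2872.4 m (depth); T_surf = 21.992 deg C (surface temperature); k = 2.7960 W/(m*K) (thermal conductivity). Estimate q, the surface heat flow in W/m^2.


Step 1: grad = (T_d - T_surf)/d * 1000 = (316.9 - 21.992)/2872.4 * 1000 = 102.6695 deg C/km
Step 2: q = k * grad / 1000 = 2.796 * 102.6695 / 1000 = 0.28706 W/m^2
q = 0.28706 W/m^2


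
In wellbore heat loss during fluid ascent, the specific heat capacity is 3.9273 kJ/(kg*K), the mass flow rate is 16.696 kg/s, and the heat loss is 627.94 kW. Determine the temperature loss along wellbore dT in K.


dT = Q_loss / (mdot * cp)
dT = 627.94 / (16.696 * 3.9273)
dT = 9.5766 K


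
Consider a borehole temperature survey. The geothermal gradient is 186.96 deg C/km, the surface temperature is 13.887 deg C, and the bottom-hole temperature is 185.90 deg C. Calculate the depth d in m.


d = (T_d - T_surf) / grad * 1000
d = (185.90 - 13.887) / 186.96 * 1000
d = 920.05 m


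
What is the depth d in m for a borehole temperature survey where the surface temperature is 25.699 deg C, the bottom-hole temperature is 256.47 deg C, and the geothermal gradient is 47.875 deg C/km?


d = (T_d - T_surf) / grad * 1000
d = (256.47 - 25.699) / 47.875 * 1000
d = 4820.3 m


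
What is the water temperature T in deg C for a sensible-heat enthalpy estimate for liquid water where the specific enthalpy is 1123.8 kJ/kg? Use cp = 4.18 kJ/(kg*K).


T = h / cp
T = 1123.8 / 4.18
T = 268.85 deg C


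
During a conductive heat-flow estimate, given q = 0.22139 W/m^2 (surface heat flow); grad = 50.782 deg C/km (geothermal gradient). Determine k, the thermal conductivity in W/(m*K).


k = q * 1000 / grad
k = 0.22139 * 1000 / 50.782
k = 4.3596 W/(m*K)


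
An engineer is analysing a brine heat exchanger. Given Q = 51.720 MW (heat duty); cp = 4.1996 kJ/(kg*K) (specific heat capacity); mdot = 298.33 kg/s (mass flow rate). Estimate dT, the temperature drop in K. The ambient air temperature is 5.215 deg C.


dT = Q * 1000 / (mdot * cp)
dT = 51.720 * 1000 / (298.33 * 4.1996)
dT = 41.281 K


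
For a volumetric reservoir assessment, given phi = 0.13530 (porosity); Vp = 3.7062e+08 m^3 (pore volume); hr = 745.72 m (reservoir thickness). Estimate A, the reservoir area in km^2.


A = Vp / (1e6 * hr * phi)
A = 3.7062e+08 / (1e6 * 745.72 * 0.13530)
A = 3.6733 km^2


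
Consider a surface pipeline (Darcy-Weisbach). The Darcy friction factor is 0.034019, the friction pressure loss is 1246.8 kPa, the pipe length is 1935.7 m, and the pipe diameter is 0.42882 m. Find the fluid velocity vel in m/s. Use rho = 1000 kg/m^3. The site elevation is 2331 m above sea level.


vel = sqrt(dP*1000*2*D / (f*L*rho))
vel = sqrt(1246.8*1000*2*0.42882 / (0.034019*1935.7*1000))
vel = 4.0297 m/s


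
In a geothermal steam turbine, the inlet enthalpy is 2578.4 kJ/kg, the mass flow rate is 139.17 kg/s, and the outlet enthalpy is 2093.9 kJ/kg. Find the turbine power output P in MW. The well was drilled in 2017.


P = mdot * (h_in - h_out) / 1000
P = 139.17 * (2578.4 - 2093.9) / 1000
P = 67.428 MW


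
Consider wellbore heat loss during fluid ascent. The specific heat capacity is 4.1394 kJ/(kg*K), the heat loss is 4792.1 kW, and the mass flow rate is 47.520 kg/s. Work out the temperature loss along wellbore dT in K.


dT = Q_loss / (mdot * cp)
dT = 4792.1 / (47.520 * 4.1394)
dT = 24.362 K


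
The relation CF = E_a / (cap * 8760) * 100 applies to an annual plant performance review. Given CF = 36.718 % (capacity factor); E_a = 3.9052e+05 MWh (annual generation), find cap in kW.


cap = E_a / (CF/100 * 8760)
cap = 3.9052e+05 / (36.718/100 * 8760)
cap = 121.4116 MW
Convert: 121.4116 MW * 1000.0 = 1.2141e+05 kW
cap = 1.2141e+05 kW


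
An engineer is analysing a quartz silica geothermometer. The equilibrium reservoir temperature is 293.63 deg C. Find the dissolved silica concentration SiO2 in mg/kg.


SiO2 = 10^(5.19 - 1309/(T_eq + 273.15))
SiO2 = 10^(5.19 - 1309/(293.63 + 273.15))
SiO2 = 759.38 mg/kg


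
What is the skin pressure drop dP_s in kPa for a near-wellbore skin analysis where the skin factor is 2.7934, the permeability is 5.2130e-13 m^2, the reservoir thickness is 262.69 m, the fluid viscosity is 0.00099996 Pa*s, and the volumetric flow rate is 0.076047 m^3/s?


dP_s = S * q * mu / (2*pi*k*hr) / 1000
dP_s = 2.7934 * 0.076047 * 0.00099996 / (2*pi*5.2130e-13*262.69) / 1000
dP_s = 246.88 kPa


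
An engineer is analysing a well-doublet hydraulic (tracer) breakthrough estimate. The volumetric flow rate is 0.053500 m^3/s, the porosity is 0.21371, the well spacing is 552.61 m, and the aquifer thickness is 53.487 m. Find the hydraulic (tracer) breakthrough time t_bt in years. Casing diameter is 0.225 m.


t_bt = pi * hr * phi * L^2 / (3 * Qv) / (365.25*86400)
t_bt = pi * 53.487 * 0.21371 * 552.61^2 / (3 * 0.053500) / (365.25*86400)
t_bt = 2.1651 years


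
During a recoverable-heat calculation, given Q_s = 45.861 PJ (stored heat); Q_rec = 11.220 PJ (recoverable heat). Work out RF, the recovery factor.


RF = Q_rec / Q_s
RF = 11.220 / 45.861
RF = 0.24465


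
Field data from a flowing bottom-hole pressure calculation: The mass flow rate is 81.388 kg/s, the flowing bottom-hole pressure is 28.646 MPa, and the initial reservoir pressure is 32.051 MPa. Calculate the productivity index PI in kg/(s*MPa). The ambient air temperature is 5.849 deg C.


PI = mdot / (P_i - P_wf)
PI = 81.388 / (32.051 - 28.646)
PI = 23.902 kg/(s*MPa)


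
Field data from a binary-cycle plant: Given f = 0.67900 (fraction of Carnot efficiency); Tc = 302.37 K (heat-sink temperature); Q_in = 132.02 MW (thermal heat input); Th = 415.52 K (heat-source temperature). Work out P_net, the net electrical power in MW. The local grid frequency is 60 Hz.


Step 1: eta = (1 - Tc/Th)*f = (1 - 302.37/415.52)*0.679 = 0.1848981
Step 2: P_net = eta * Q_in = 0.1848981 * 132.02 = 24.410 MW
P_net = 24.410 MW


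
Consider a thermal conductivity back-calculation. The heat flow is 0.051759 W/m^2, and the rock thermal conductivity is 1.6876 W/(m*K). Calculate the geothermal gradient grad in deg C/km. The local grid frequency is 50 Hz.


grad = q / k * 1000
grad = 0.051759 / 1.6876 * 1000
grad = 30.670 deg C/km


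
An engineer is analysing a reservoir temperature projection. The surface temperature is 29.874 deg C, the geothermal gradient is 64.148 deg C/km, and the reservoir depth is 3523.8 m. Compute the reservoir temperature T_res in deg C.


T_res = T_surf + grad * d / 1000
T_res = 29.874 + 64.148 * 3523.8 / 1000
T_res = 255.92 deg C


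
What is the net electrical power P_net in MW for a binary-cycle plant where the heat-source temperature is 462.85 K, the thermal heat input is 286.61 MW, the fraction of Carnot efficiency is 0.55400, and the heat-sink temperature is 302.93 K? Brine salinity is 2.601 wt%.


Step 1: eta = (1 - Tc/Th)*f = (1 - 302.93/462.85)*0.554 = 0.1914134
Step 2: P_net = eta * Q_in = 0.1914134 * 286.61 = 54.861 MW
P_net = 54.861 MW


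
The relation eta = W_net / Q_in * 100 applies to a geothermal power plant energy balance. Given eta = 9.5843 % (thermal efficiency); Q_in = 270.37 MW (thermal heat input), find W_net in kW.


W_net = eta / 100 * Q_in
W_net = 9.5843 / 100 * 270.37
W_net = 25.91307 MW
Convert: 25.91307 MW * 1000.0 = 25913 kW
W_net = 25913 kW


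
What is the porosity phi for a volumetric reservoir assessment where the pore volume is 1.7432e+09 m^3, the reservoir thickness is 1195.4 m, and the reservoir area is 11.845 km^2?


phi = Vp / (A * 1e6 * hr)
phi = 1.7432e+09 / (11.845 * 1e6 * 1195.4)
phi = 0.12311


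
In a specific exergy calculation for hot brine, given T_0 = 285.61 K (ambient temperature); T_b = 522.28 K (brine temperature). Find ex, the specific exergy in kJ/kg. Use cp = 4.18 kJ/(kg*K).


ex = cp * ((T_b - T_0) - T_0 * ln(T_b/T_0))
ex = 4.18 * ((522.28 - 285.61) - 285.61 * ln(522.28/285.61))
ex = 268.70 kJ/kg


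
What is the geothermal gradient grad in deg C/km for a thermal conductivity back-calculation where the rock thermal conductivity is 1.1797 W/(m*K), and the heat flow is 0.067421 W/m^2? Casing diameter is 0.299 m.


grad = q / k * 1000
grad = 0.067421 / 1.1797 * 1000
grad = 57.151 deg C/km


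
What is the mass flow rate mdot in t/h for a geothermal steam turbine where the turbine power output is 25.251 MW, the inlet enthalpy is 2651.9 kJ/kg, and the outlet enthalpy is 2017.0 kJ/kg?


mdot = P * 1000 / (h_in - h_out)
mdot = 25.251 * 1000 / (2651.9 - 2017.0)
mdot = 39.77162 kg/s
Convert: 39.77162 kg/s * 3.6 = 143.18 t/h
mdot = 143.18 t/h


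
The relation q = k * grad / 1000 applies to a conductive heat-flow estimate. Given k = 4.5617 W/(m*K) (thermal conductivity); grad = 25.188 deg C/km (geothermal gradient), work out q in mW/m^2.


q = k * grad / 1000
q = 4.5617 * 25.188 / 1000
q = 0.1149001 W/m^2
Convert: 0.1149001 W/m^2 * 1000.0 = 114.90 mW/m^2
q = 114.90 mW/m^2


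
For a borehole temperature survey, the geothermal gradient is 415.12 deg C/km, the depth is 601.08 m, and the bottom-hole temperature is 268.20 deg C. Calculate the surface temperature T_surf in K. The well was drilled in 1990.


T_surf = T_d - grad * d / 1000
T_surf = 268.20 - 415.12 * 601.08 / 1000
T_surf = 18.67967 deg C
Convert to K: 18.67967 + 273.15 = 291.83 K
T_surf = 291.83 K


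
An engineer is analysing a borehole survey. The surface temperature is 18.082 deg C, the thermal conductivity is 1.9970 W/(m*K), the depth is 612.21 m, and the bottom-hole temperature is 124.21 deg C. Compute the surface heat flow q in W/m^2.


Step 1: grad = (T_d - T_surf)/d * 1000 = (124.21 - 18.082)/612.21 * 1000 = 173.3523 deg C/km
Step 2: q = k * grad / 1000 = 1.997 * 173.3523 / 1000 = 0.34618 W/m^2
q = 0.34618 W/m^2


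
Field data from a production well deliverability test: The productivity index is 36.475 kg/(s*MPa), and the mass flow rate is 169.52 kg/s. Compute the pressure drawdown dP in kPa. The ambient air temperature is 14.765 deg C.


dP = mdot * 1000 / PI
dP = 169.52 * 1000 / 36.475
dP = 4647.6 kPa


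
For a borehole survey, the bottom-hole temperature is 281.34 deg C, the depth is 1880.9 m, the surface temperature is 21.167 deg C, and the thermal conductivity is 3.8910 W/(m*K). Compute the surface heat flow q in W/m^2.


Step 1: grad = (T_d - T_surf)/d * 1000 = (281.34 - 21.167)/1880.9 * 1000 = 138.3237 deg C/km
Step 2: q = k * grad / 1000 = 3.891 * 138.3237 / 1000 = 0.53822 W/m^2
q = 0.53822 W/m^2


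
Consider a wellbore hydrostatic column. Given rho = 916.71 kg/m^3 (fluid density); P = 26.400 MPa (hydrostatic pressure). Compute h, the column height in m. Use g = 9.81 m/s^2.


h = P * 1e6 / (g * rho)
h = 26.400 * 1e6 / (9.81 * 916.71)
h = 2935.6 m


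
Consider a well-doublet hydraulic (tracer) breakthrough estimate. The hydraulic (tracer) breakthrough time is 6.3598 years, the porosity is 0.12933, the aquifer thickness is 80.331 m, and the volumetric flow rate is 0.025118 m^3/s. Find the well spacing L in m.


L = sqrt(t_bt*365.25*86400*3*Qv / (pi*hr*phi))
L = sqrt(6.3598*365.25*86400*3*0.025118 / (pi*80.331*0.12933))
L = 680.71 m


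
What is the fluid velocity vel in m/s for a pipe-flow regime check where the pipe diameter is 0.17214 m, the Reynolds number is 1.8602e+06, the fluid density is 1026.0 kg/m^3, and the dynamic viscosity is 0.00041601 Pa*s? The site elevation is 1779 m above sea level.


vel = Re * mu / (rho * D)
vel = 1.8602e+06 * 0.00041601 / (1026.0 * 0.17214)
vel = 4.3816 m/s


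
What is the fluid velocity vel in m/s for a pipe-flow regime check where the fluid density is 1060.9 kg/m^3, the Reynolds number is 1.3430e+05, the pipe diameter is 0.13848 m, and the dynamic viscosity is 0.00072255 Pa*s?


vel = Re * mu / (rho * D)
vel = 1.3430e+05 * 0.00072255 / (1060.9 * 0.13848)
vel = 0.66051 m/s


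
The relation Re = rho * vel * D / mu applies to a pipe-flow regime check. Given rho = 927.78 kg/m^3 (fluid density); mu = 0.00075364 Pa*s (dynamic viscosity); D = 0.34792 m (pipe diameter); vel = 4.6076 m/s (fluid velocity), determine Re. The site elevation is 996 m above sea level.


Re = rho * vel * D / mu
Re = 927.78 * 4.6076 * 0.34792 / 0.00075364
Re = 1.9735e+06


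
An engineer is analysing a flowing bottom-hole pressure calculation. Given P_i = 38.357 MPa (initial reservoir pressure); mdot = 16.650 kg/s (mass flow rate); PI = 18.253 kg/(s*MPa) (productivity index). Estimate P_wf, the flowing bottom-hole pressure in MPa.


P_wf = P_i - mdot / PI
P_wf = 38.357 - 16.650 / 18.253
P_wf = 37.445 MPa


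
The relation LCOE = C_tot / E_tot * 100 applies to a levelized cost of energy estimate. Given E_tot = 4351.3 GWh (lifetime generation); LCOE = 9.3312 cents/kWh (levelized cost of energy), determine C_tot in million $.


C_tot = LCOE / 100 * E_tot
C_tot = 9.3312 / 100 * 4351.3
C_tot = 406.03 million $


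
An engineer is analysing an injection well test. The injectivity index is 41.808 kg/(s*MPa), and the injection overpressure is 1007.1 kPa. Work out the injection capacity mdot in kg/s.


mdot = II * dP / 1000
mdot = 41.808 * 1007.1 / 1000
mdot = 42.105 kg/s


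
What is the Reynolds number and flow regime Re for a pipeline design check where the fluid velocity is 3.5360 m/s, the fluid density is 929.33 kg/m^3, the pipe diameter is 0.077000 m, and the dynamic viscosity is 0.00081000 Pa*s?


Step 1: Re = rho*vel*D/mu = 929.33*3.536*0.077/0.00081 = 3.1238e+05
Step 2: Re = 3.1238e+05 > 4000, so flow is turbulent.
Re = 3.1238e+05 (turbulent)


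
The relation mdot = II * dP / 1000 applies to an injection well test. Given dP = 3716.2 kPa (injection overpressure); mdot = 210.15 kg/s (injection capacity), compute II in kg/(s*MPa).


II = mdot * 1000 / dP
II = 210.15 * 1000 / 3716.2
II = 56.550 kg/(s*MPa)


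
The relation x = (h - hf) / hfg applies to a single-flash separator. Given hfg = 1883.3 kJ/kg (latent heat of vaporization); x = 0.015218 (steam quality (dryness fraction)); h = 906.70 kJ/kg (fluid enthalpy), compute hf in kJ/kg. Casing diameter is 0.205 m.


hf = h - x * hfg
hf = 906.70 - 0.015218 * 1883.3
hf = 878.04 kJ/kg


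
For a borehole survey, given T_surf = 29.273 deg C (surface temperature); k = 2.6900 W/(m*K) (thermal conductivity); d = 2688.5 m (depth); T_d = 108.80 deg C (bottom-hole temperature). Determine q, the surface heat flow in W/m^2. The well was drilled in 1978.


Step 1: grad = (T_d - T_surf)/d * 1000 = (108.8 - 29.273)/2688.5 * 1000 = 29.58044 deg C/km
Step 2: q = k * grad / 1000 = 2.69 * 29.58044 / 1000 = 0.079571 W/m^2
q = 0.079571 W/m^2


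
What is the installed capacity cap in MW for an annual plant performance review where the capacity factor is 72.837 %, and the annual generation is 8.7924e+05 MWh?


cap = E_a / (CF/100 * 8760)
cap = 8.7924e+05 / (72.837/100 * 8760)
cap = 137.80 MW


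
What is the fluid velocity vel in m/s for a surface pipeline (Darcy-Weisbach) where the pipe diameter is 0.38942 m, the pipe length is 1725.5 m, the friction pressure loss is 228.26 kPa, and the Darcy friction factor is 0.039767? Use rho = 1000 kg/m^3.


vel = sqrt(dP*1000*2*D / (f*L*rho))
vel = sqrt(228.26*1000*2*0.38942 / (0.039767*1725.5*1000))
vel = 1.6096 m/s


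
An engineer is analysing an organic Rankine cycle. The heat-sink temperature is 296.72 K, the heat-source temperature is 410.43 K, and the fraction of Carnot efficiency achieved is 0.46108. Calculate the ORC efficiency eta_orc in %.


eta_orc = (1 - Tc/Th) * f * 100
eta_orc = (1 - 296.72/410.43) * 0.46108 * 100
eta_orc = 12.774 %


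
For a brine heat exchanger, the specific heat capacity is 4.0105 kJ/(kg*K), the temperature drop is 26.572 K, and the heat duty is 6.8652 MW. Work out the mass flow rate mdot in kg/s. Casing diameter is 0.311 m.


mdot = Q * 1000 / (cp * dT)
mdot = 6.8652 * 1000 / (4.0105 * 26.572)
mdot = 64.421 kg/s


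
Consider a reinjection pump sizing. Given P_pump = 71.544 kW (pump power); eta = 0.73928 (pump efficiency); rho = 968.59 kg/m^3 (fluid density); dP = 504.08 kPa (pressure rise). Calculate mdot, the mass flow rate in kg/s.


mdot = P_pump * rho * eta / dP
mdot = 71.544 * 968.59 * 0.73928 / 504.08
mdot = 101.63 kg/s


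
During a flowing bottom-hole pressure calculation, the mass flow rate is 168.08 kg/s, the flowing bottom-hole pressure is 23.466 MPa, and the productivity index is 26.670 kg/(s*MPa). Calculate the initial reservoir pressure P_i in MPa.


P_i = P_wf + mdot / PI
P_i = 23.466 + 168.08 / 26.670
P_i = 29.768 MPa


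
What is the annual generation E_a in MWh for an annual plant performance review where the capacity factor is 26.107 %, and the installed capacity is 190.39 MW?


E_a = CF / 100 * cap * 8760
E_a = 26.107 / 100 * 190.39 * 8760
E_a = 4.3542e+05 MWh


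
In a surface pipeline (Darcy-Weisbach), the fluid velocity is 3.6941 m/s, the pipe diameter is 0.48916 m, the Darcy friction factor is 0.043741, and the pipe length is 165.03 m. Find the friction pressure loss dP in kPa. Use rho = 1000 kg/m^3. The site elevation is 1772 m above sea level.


dP = f * (L/D) * (rho*vel^2/2) / 1000
dP = 0.043741 * (165.03/0.48916) * (1000*3.6941^2/2) / 1000
dP = 100.69 kPa


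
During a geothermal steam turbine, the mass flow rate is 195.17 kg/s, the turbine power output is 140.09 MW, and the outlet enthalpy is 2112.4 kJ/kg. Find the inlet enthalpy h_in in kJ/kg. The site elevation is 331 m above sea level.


h_in = h_out + P * 1000 / mdot
h_in = 2112.4 + 140.09 * 1000 / 195.17
h_in = 2830.2 kJ/kg


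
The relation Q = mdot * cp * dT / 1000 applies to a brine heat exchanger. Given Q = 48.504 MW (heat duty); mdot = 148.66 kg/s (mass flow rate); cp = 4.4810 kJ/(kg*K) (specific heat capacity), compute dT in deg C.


dT = Q * 1000 / (mdot * cp)
dT = 48.504 * 1000 / (148.66 * 4.4810)
dT = 72.81293 K
Convert (temperature difference, 1 K = 1 deg C): 72.81293 K = 72.81293 deg C
dT = 72.813 deg C


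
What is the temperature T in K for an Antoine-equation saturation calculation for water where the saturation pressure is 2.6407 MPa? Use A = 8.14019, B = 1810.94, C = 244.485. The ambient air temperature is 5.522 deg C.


T = B / (A - log10(P_sat * 760 / 0.101325)) - C
T = 1810.94 / (8.14019 - log10(2.6407 * 760 / 0.101325)) - 244.485
T = 226.7000 deg C
Convert to K: 226.7000 + 273.15 = 499.85 K
T = 499.85 K


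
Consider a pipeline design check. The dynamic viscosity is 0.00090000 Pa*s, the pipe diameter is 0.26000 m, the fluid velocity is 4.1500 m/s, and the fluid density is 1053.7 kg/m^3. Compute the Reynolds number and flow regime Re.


Step 1: Re = rho*vel*D/mu = 1053.7*4.15*0.26/0.0009 = 1.2633e+06
Step 2: Re = 1.2633e+06 > 4000, so flow is turbulent.
Re = 1.2633e+06 (turbulent)


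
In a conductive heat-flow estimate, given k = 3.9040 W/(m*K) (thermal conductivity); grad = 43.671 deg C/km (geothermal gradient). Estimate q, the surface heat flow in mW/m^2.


q = k * grad / 1000
q = 3.9040 * 43.671 / 1000
q = 0.1704916 W/m^2
Convert: 0.1704916 W/m^2 * 1000.0 = 170.49 mW/m^2
q = 170.49 mW/m^2


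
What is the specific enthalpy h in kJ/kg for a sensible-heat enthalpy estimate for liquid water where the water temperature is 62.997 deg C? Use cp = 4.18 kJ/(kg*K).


h = cp * T
h = 4.18 * 62.997
h = 263.33 kJ/kg


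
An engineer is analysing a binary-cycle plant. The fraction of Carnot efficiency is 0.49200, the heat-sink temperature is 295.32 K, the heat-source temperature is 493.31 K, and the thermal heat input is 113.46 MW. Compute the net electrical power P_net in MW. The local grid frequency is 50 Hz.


Step 1: eta = (1 - Tc/Th)*f = (1 - 295.32/493.31)*0.492 = 0.1974642
Step 2: P_net = eta * Q_in = 0.1974642 * 113.46 = 22.404 MW
P_net = 22.404 MW


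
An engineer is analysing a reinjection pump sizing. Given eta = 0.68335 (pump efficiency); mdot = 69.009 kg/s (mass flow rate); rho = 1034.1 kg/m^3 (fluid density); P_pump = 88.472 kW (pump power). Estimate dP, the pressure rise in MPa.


dP = P_pump * rho * eta / mdot
dP = 88.472 * 1034.1 * 0.68335 / 69.009
dP = 905.9534 kPa
Convert: 905.9534 kPa * 0.001 = 0.90595 MPa
dP = 0.90595 MPa


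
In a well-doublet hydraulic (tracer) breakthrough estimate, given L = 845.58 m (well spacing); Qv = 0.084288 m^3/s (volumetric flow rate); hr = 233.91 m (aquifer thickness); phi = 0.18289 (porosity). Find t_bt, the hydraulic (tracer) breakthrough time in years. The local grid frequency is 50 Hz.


t_bt = pi * hr * phi * L^2 / (3 * Qv) / (365.25*86400)
t_bt = pi * 233.91 * 0.18289 * 845.58^2 / (3 * 0.084288) / (365.25*86400)
t_bt = 12.042 years


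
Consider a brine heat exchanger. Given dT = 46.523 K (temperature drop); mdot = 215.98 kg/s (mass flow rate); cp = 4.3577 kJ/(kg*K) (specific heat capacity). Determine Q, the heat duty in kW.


Q = mdot * cp * dT / 1000
Q = 215.98 * 4.3577 * 46.523 / 1000
Q = 43.78633 MW
Convert: 43.78633 MW * 1000.0 = 43786 kW
Q = 43786 kW


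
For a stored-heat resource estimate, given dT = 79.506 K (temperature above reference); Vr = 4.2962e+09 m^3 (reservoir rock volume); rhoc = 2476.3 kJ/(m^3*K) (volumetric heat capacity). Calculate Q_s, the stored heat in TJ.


Q_s = Vr * rhoc * dT / 1e12
Q_s = 4.2962e+09 * 2476.3 * 79.506 / 1e12
Q_s = 845.8389 PJ
Convert: 845.8389 PJ * 1000.0 = 8.4584e+05 TJ
Q_s = 8.4584e+05 TJ


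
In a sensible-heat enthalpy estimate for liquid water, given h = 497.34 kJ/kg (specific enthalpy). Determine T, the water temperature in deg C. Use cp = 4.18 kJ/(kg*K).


T = h / cp
T = 497.34 / 4.18
T = 118.98 deg C


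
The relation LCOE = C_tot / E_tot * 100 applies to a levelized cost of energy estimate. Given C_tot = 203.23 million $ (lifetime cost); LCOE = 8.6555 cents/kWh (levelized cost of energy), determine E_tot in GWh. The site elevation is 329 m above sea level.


E_tot = C_tot / LCOE * 100
E_tot = 203.23 / 8.6555 * 100
E_tot = 2348.0 GWh


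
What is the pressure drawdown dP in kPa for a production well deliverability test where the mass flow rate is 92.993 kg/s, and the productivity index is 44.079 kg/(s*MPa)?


dP = mdot * 1000 / PI
dP = 92.993 * 1000 / 44.079
dP = 2109.7 kPa


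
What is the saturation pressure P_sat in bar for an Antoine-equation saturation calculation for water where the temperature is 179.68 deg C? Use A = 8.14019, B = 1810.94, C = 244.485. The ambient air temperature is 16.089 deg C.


P_sat = 10^(A - B/(C + T)) / 760 * 0.101325
P_sat = 10^(8.14019 - 1810.94/(244.485 + 179.68)) / 760 * 0.101325
P_sat = 0.9900784 MPa
Convert: 0.9900784 MPa * 10.0 = 9.9008 bar
P_sat = 9.9008 bar


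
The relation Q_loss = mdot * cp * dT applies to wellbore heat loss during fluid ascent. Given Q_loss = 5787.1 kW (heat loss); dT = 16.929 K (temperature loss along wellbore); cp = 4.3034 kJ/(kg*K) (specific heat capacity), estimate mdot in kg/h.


mdot = Q_loss / (cp * dT)
mdot = 5787.1 / (4.3034 * 16.929)
mdot = 79.43611 kg/s
Convert: 79.43611 kg/s * 3600.0 = 2.8597e+05 kg/h
mdot = 2.8597e+05 kg/h


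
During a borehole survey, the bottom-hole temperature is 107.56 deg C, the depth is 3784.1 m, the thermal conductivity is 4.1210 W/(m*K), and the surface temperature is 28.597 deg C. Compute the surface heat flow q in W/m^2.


Step 1: grad = (T_d - T_surf)/d * 1000 = (107.56 - 28.597)/3784.1 * 1000 = 20.86705 deg C/km
Step 2: q = k * grad / 1000 = 4.121 * 20.86705 / 1000 = 0.085993 W/m^2
q = 0.085993 W/m^2


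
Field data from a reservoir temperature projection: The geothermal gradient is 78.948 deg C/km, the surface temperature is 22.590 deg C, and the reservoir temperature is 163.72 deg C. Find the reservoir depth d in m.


d = (T_res - T_surf) / grad * 1000
d = (163.72 - 22.590) / 78.948 * 1000
d = 1787.6 m


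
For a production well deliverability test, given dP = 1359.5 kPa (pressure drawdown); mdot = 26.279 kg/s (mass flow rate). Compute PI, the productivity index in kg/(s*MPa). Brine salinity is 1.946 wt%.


PI = mdot * 1000 / dP
PI = 26.279 * 1000 / 1359.5
PI = 19.330 kg/(s*MPa)


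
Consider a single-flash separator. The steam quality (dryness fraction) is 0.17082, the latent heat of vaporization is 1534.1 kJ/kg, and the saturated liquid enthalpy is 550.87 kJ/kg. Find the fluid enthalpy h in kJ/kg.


h = hf + x * hfg
h = 550.87 + 0.17082 * 1534.1
h = 812.92 kJ/kg


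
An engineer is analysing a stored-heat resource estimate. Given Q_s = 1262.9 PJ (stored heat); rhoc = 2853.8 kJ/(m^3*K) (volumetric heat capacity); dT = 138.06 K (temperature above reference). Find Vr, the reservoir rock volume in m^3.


Vr = Q_s * 1e12 / (rhoc * dT)
Vr = 1262.9 * 1e12 / (2853.8 * 138.06)
Vr = 3.2054e+09 m^3


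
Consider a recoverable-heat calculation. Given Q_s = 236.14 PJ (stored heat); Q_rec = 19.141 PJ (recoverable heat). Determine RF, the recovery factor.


RF = Q_rec / Q_s
RF = 19.141 / 236.14
RF = 0.081058


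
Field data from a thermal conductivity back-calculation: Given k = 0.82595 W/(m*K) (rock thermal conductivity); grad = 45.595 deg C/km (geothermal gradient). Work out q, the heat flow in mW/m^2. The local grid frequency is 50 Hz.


q = k * grad / 1000
q = 0.82595 * 45.595 / 1000
q = 0.03765919 W/m^2
Convert: 0.03765919 W/m^2 * 1000.0 = 37.659 mW/m^2
q = 37.659 mW/m^2


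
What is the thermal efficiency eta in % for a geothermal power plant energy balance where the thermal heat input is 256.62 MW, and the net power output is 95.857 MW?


eta = W_net / Q_in * 100
eta = 95.857 / 256.62 * 100
eta = 37.354 %


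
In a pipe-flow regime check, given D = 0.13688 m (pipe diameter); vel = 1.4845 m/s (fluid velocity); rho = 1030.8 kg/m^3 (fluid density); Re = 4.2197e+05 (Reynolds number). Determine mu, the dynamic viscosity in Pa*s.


mu = rho * vel * D / Re
mu = 1030.8 * 1.4845 * 0.13688 / 4.2197e+05
mu = 0.00049638 Pa*s


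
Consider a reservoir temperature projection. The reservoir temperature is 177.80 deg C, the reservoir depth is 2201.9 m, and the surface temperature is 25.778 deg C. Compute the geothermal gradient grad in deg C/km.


grad = (T_res - T_surf) / d * 1000
grad = (177.80 - 25.778) / 2201.9 * 1000
grad = 69.041 deg C/km


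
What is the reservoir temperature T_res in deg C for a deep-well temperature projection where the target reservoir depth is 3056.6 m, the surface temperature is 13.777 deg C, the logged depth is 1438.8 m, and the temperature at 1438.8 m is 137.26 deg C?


Step 1: grad = (T_d1 - T_surf)/d1 * 1000 = (137.26 - 13.777)/1438.8 * 1000 = 85.82360 deg C/km
Step 2: T_res = T_surf + grad*d2/1000 = 13.777 + 85.82360*3056.6/1000 = 276.11 deg C
T_res = 276.11 deg C


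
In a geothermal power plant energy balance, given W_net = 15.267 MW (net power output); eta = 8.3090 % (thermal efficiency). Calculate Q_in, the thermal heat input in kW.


Q_in = W_net / (eta / 100)
Q_in = 15.267 / (8.3090 / 100)
Q_in = 183.7405 MW
Convert: 183.7405 MW * 1000.0 = 1.8374e+05 kW
Q_in = 1.8374e+05 kW


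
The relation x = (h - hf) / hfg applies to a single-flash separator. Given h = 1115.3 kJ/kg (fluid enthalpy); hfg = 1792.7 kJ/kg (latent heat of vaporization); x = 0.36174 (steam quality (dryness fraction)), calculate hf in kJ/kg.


hf = h - x * hfg
hf = 1115.3 - 0.36174 * 1792.7
hf = 466.81 kJ/kg


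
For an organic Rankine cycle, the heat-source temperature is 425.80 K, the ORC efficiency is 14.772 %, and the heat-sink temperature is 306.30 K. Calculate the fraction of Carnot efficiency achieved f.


f = (eta_orc/100) / (1 - Tc/Th)
f = (14.772/100) / (1 - 306.30/425.80)
f = 0.52635


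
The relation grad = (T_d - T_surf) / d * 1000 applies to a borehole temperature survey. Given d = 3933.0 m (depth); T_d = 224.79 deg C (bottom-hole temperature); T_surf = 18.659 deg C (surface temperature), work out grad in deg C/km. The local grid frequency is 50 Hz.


grad = (T_d - T_surf) / d * 1000
grad = (224.79 - 18.659) / 3933.0 * 1000
grad = 52.411 deg C/km


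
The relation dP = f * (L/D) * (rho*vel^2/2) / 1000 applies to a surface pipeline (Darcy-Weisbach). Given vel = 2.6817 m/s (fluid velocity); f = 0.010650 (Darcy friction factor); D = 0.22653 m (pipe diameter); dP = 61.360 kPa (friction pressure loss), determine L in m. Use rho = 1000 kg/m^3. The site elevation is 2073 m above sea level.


L = dP*1000*D / (f*rho*vel^2/2)
L = 61.360*1000*0.22653 / (0.010650*1000*2.6817^2/2)
L = 362.97 m


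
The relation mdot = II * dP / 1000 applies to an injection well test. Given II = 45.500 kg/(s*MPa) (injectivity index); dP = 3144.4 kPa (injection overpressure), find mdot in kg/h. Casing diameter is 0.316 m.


mdot = II * dP / 1000
mdot = 45.500 * 3144.4 / 1000
mdot = 143.0702 kg/s
Convert: 143.0702 kg/s * 3600.0 = 5.1505e+05 kg/h
mdot = 5.1505e+05 kg/h


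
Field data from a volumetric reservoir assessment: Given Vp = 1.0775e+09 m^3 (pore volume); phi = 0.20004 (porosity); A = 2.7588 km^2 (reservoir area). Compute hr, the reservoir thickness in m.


hr = Vp / (A * 1e6 * phi)
hr = 1.0775e+09 / (2.7588 * 1e6 * 0.20004)
hr = 1952.5 m


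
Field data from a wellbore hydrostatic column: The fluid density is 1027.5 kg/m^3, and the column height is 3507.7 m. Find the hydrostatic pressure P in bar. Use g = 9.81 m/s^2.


P = rho * g * h / 1e6
P = 1027.5 * 9.81 * 3507.7 / 1e6
P = 35.35683 MPa
Convert: 35.35683 MPa * 10.0 = 353.57 bar
P = 353.57 bar


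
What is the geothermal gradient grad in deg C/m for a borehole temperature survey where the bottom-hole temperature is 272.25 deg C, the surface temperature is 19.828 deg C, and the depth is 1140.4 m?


grad = (T_d - T_surf) / d * 1000
grad = (272.25 - 19.828) / 1140.4 * 1000
grad = 221.3451 deg C/km
Convert: 221.3451 deg C/km * 0.001 = 0.22135 deg C/m
grad = 0.22135 deg C/m


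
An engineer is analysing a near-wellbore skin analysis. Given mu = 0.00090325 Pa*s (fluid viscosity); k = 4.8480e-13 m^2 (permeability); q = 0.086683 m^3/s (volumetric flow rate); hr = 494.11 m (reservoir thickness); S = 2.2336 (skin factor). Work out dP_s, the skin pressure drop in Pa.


dP_s = S * q * mu / (2*pi*k*hr) / 1000
dP_s = 2.2336 * 0.086683 * 0.00090325 / (2*pi*4.8480e-13*494.11) / 1000
dP_s = 116.1933 kPa
Convert: 116.1933 kPa * 1000.0 = 1.1619e+05 Pa
dP_s = 1.1619e+05 Pa


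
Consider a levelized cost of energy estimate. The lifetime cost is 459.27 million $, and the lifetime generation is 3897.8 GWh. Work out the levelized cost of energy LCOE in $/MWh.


LCOE = C_tot / E_tot * 100
LCOE = 459.27 / 3897.8 * 100
LCOE = 11.78280 cents/kWh
Convert: 11.78280 cents/kWh * 10.0 = 117.83 $/MWh
LCOE = 117.83 $/MWh


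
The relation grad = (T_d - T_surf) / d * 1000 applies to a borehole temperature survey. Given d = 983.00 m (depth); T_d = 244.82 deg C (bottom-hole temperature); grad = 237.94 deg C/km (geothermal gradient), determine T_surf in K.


T_surf = T_d - grad * d / 1000
T_surf = 244.82 - 237.94 * 983.00 / 1000
T_surf = 10.92498 deg C
Convert to K: 10.92498 + 273.15 = 284.07 K
T_surf = 284.07 K


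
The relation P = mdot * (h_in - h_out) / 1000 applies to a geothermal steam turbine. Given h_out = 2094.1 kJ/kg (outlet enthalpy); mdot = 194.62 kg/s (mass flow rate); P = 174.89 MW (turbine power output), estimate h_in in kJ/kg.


h_in = h_out + P * 1000 / mdot
h_in = 2094.1 + 174.89 * 1000 / 194.62
h_in = 2992.7 kJ/kg


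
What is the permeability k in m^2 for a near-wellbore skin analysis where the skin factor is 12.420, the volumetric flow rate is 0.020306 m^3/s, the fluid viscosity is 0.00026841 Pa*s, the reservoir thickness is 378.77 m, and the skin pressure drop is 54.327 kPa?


k = S*q*mu / (2*pi*dP_s*1000*hr)
k = 12.420*0.020306*0.00026841 / (2*pi*54.327*1000*378.77)
k = 5.2357e-13 m^2


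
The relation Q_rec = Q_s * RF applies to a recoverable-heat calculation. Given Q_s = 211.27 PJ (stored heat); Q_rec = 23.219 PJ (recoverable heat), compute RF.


RF = Q_rec / Q_s
RF = 23.219 / 211.27
RF = 0.10990


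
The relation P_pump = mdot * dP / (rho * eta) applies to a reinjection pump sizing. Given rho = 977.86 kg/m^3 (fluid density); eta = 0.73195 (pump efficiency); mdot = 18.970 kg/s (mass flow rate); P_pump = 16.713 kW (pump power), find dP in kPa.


dP = P_pump * rho * eta / mdot
dP = 16.713 * 977.86 * 0.73195 / 18.970
dP = 630.59 kPa


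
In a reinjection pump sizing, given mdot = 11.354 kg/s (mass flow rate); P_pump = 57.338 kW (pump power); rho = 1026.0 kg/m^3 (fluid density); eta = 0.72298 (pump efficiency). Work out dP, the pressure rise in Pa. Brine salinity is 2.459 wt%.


dP = P_pump * rho * eta / mdot
dP = 57.338 * 1026.0 * 0.72298 / 11.354
dP = 3745.996 kPa
Convert: 3745.996 kPa * 1000.0 = 3.7460e+06 Pa
dP = 3.7460e+06 Pa


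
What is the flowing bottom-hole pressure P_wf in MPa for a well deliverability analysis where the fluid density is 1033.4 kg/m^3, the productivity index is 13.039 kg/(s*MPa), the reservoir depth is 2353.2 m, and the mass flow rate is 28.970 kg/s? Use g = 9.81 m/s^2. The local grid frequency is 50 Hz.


Step 1: P_i = rho*g*h/1e6 = 1033.4*9.81*2353.2/1e6 = 23.85593 MPa
Step 2: P_wf = P_i - mdot/PI = 23.85593 - 28.97/13.039 = 21.634 MPa
P_wf = 21.634 MPa


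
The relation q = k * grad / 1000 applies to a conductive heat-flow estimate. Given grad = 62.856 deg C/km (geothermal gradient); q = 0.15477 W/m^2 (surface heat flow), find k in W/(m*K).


k = q * 1000 / grad
k = 0.15477 * 1000 / 62.856
k = 2.4623 W/(m*K)


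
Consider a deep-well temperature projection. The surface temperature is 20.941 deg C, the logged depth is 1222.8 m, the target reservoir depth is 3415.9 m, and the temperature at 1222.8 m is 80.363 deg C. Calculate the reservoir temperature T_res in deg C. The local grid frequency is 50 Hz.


Step 1: grad = (T_d1 - T_surf)/d1 * 1000 = (80.363 - 20.941)/1222.8 * 1000 = 48.59503 deg C/km
Step 2: T_res = T_surf + grad*d2/1000 = 20.941 + 48.59503*3415.9/1000 = 186.94 deg C
T_res = 186.94 deg C


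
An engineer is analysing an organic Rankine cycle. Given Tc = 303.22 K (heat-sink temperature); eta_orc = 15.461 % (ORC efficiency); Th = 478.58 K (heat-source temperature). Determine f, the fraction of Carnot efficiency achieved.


f = (eta_orc/100) / (1 - Tc/Th)
f = (15.461/100) / (1 - 303.22/478.58)
f = 0.42195


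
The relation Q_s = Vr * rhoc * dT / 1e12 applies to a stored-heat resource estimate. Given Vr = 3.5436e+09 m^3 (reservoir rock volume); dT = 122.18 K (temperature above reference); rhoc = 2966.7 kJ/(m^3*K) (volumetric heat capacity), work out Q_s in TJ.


Q_s = Vr * rhoc * dT / 1e12
Q_s = 3.5436e+09 * 2966.7 * 122.18 / 1e12
Q_s = 1284.454 PJ
Convert: 1284.454 PJ * 1000.0 = 1.2845e+06 TJ
Q_s = 1.2845e+06 TJ


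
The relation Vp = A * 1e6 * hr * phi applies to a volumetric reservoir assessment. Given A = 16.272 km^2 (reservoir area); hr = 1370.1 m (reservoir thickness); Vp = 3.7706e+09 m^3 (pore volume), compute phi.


phi = Vp / (A * 1e6 * hr)
phi = 3.7706e+09 / (16.272 * 1e6 * 1370.1)
phi = 0.16913


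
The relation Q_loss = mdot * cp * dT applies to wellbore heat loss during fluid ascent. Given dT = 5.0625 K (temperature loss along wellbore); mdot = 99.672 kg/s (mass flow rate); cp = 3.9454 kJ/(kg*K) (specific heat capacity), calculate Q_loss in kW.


Q_loss = mdot * cp * dT
Q_loss = 99.672 * 3.9454 * 5.0625
Q_loss = 1990.8 kW


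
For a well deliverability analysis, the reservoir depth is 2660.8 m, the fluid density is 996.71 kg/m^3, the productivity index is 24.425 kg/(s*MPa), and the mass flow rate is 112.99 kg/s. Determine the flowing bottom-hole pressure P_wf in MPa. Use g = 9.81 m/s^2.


Step 1: P_i = rho*g*h/1e6 = 996.71*9.81*2660.8/1e6 = 26.01657 MPa
Step 2: P_wf = P_i - mdot/PI = 26.01657 - 112.99/24.425 = 21.391 MPa
P_wf = 21.391 MPa
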